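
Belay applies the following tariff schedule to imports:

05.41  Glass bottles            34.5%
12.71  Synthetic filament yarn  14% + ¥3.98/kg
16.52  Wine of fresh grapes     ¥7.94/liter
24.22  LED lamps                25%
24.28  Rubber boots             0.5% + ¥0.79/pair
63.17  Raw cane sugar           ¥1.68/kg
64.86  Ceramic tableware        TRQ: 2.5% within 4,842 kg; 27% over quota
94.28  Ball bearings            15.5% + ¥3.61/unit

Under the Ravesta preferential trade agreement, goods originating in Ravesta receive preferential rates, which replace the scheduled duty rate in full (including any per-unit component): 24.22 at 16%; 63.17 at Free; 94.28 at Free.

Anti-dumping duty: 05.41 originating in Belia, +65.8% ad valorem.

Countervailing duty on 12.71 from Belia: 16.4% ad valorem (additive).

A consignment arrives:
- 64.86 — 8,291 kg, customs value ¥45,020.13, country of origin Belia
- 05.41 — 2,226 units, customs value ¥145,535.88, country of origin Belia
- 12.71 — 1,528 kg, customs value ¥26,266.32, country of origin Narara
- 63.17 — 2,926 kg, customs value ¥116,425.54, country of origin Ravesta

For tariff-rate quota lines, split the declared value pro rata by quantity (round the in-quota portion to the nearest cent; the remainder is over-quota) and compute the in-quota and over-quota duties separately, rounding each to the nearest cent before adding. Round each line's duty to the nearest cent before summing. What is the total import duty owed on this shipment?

¥161,445.09

Line 1 (64.86, Belia, 8,291 kg, ¥45,020.13):
Code 64.86 is under a tariff-rate quota (threshold 4,842 kg). In-quota: 4,842 kg at 2.5%; over-quota: 3,449 kg at 27%.
Pro-rata value split: in-quota = ¥45,020.13 × 4,842/8,291 = ¥26,292.06; over-quota = ¥45,020.13 − ¥26,292.06 = ¥18,728.07.
In-quota duty = ¥26,292.06 × 2.5% = ¥657.30. Over-quota duty = ¥18,728.07 × 27% = ¥5,056.58.
Line duty = ¥657.30 + ¥5,056.58 = ¥5,713.88.
Line 2 (05.41, Belia, 2,226 units, ¥145,535.88):
Base rate for 05.41 is 34.5%.
Additional duty on 05.41 from Belia: +65.8%. Applied ad valorem rate: 34.5% + 65.8% = 100.3%.
Duty = ¥145,535.88 × 100.3% = ¥145,972.49.
Line 3 (12.71, Narara, 1,528 kg, ¥26,266.32):
Base rate for 12.71 is 14% + ¥3.98/kg.
The additional-duty order on 12.71 targets Belia, not Narara; it does not apply.
Duty = ¥26,266.32 × 14% + 1,528 × ¥3.98 = ¥9,758.72.
Line 4 (63.17, Ravesta, 2,926 kg, ¥116,425.54):
Base rate for 63.17 is ¥1.68/kg.
Origin Ravesta qualifies under the Belay–Ravesta agreement and 63.17 is covered: preferential rate Free applies instead.
Duty = ¥116,425.54 × 0% = ¥0.00.
Total = ¥5,713.88 + ¥145,972.49 + ¥9,758.72 + ¥0.00 = ¥161,445.09.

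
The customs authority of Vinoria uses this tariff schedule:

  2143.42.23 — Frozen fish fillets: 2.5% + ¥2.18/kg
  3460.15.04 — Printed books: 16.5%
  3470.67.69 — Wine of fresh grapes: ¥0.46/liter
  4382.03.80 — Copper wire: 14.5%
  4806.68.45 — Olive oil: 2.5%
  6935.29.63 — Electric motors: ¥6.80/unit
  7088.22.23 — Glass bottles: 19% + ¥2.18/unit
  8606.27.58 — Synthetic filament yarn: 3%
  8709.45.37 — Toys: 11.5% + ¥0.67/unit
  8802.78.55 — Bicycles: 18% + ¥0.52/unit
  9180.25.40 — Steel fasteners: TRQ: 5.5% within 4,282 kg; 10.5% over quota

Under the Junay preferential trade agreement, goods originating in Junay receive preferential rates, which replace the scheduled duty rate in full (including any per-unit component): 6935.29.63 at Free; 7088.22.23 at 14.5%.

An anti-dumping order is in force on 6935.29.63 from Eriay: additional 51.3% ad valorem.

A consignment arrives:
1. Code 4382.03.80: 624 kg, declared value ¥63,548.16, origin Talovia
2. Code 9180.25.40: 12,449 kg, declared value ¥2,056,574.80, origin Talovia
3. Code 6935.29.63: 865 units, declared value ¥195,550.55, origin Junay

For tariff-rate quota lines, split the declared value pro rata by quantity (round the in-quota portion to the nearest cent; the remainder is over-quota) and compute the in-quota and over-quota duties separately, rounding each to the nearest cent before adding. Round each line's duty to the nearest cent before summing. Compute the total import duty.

¥189,785.51

Line 1 (4382.03.80, Talovia, 624 kg, ¥63,548.16):
Base rate for 4382.03.80 is 14.5%.
Duty = ¥63,548.16 × 14.5% = ¥9,214.48.
Line 2 (9180.25.40, Talovia, 12,449 kg, ¥2,056,574.80):
Code 9180.25.40 is under a tariff-rate quota (threshold 4,282 kg). In-quota: 4,282 kg at 5.5%; over-quota: 8,167 kg at 10.5%.
Pro-rata value split: in-quota = ¥2,056,574.80 × 4,282/12,449 = ¥707,386.40; over-quota = ¥2,056,574.80 − ¥707,386.40 = ¥1,349,188.40.
In-quota duty = ¥707,386.40 × 5.5% = ¥38,906.25. Over-quota duty = ¥1,349,188.40 × 10.5% = ¥141,664.78.
Line duty = ¥38,906.25 + ¥141,664.78 = ¥180,571.03.
Line 3 (6935.29.63, Junay, 865 units, ¥195,550.55):
Base rate for 6935.29.63 is ¥6.80/unit.
Origin Junay qualifies under the Vinoria–Junay agreement and 6935.29.63 is covered: preferential rate Free applies instead.
The additional-duty order on 6935.29.63 targets Eriay, not Junay; it does not apply.
Duty = ¥195,550.55 × 0% = ¥0.00.
Total = ¥9,214.48 + ¥180,571.03 + ¥0.00 = ¥189,785.51.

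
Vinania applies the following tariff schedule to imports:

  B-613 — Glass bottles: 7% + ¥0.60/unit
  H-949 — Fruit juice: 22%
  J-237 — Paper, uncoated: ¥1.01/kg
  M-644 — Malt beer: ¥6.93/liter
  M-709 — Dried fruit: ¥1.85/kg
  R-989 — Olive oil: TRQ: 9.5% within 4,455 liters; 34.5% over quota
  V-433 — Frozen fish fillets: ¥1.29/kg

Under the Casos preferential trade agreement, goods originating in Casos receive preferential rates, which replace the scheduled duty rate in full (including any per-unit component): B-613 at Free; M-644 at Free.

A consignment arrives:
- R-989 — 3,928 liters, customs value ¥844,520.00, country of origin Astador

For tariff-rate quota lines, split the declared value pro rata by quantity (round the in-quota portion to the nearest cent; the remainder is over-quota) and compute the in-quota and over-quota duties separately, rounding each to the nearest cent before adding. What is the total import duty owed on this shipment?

¥80,229.40

Line 1 (R-989, Astador, 3,928 liters, ¥844,520.00):
Code R-989 is under a tariff-rate quota (threshold 4,455 liters). Quantity 3,928 liters is within the quota, so the in-quota rate 9.5% applies to the full value.
Duty = ¥844,520.00 × 9.5% = ¥80,229.40.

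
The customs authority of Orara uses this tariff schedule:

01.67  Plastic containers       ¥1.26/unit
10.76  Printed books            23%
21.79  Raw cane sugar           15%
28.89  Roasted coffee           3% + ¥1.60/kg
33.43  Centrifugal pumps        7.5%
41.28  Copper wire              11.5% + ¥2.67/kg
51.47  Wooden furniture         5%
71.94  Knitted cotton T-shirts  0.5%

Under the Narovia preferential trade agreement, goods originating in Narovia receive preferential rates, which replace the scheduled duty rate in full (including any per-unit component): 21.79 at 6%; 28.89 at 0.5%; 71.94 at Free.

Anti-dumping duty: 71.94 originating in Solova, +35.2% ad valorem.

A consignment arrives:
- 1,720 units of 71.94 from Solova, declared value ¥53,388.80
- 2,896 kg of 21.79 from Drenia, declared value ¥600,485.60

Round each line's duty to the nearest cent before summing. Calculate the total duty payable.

¥109,132.64

Line 1 (71.94, Solova, 1,720 units, ¥53,388.80):
Base rate for 71.94 is 0.5%.
71.94 has an FTA preferential rate, but origin Solova is not Narovia; base rate stands.
Additional duty on 71.94 from Solova: +35.2%. Applied ad valorem rate: 0.5% + 35.2% = 35.7%.
Duty = ¥53,388.80 × 35.7% = ¥19,059.80.
Line 2 (21.79, Drenia, 2,896 kg, ¥600,485.60):
Base rate for 21.79 is 15%.
21.79 has an FTA preferential rate, but origin Drenia is not Narovia; base rate stands.
Duty = ¥600,485.60 × 15% = ¥90,072.84.
Total = ¥19,059.80 + ¥90,072.84 = ¥109,132.64.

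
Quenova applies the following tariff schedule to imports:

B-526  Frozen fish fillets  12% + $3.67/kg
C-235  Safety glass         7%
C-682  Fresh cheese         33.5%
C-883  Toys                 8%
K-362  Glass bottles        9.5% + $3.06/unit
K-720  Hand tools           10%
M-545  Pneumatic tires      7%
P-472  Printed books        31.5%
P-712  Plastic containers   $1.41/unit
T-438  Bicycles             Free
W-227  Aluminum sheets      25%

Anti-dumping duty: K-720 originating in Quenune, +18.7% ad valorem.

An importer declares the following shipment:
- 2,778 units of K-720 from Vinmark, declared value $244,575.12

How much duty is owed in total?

Line 1 (K-720, Vinmark, 2,778 units, $244,575.12):
Base rate for K-720 is 10%.
The additional-duty order on K-720 targets Quenune, not Vinmark; it does not apply.
Duty = $244,575.12 × 10% = $24,457.51.

$24,457.51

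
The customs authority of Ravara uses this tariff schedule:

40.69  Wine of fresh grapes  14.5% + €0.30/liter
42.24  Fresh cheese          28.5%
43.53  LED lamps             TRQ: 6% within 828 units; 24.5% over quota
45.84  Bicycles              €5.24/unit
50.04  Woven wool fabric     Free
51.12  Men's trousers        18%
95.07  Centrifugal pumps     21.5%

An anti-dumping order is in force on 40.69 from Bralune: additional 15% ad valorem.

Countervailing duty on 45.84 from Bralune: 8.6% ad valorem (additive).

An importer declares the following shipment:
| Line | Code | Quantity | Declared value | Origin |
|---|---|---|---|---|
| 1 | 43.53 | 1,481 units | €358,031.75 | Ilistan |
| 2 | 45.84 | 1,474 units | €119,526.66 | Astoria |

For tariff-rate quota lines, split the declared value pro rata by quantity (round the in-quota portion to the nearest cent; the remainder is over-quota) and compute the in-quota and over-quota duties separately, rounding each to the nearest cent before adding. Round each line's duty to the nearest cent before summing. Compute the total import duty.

Line 1 (43.53, Ilistan, 1,481 units, €358,031.75):
Code 43.53 is under a tariff-rate quota (threshold 828 units). In-quota: 828 units at 6%; over-quota: 653 units at 24.5%.
Pro-rata value split: in-quota = €358,031.75 × 828/1,481 = €200,169.00; over-quota = €358,031.75 − €200,169.00 = €157,862.75.
In-quota duty = €200,169.00 × 6% = €12,010.14. Over-quota duty = €157,862.75 × 24.5% = €38,676.37.
Line duty = €12,010.14 + €38,676.37 = €50,686.51.
Line 2 (45.84, Astoria, 1,474 units, €119,526.66):
Base rate for 45.84 is €5.24/unit.
The additional-duty order on 45.84 targets Bralune, not Astoria; it does not apply.
Duty = 1,474 × €5.24 = €7,723.76.
Total = €50,686.51 + €7,723.76 = €58,410.27.

€58,410.27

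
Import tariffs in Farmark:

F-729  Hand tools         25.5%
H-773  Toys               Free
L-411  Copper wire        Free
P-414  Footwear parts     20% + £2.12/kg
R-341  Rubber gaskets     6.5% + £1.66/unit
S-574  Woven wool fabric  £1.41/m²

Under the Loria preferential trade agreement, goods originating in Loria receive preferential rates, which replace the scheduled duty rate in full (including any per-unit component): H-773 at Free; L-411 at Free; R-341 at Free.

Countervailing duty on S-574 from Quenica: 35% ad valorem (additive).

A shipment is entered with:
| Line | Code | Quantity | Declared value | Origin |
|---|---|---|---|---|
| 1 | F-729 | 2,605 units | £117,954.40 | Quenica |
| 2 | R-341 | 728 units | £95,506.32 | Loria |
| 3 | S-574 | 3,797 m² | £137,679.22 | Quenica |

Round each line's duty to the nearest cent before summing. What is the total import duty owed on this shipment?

£83,619.87

Line 1 (F-729, Quenica, 2,605 units, £117,954.40):
Base rate for F-729 is 25.5%.
Duty = £117,954.40 × 25.5% = £30,078.37.
Line 2 (R-341, Loria, 728 units, £95,506.32):
Base rate for R-341 is 6.5% + £1.66/unit.
Origin Loria qualifies under the Farmark–Loria agreement and R-341 is covered: preferential rate Free applies instead.
Duty = £95,506.32 × 0% = £0.00.
Line 3 (S-574, Quenica, 3,797 m², £137,679.22):
Base rate for S-574 is £1.41/m².
Additional duty on S-574 from Quenica: +35% ad valorem. Applied ad valorem rate = 35%.
Duty = £137,679.22 × 35% + 3,797 × £1.41 = £53,541.50.
Total = £30,078.37 + £0.00 + £53,541.50 = £83,619.87.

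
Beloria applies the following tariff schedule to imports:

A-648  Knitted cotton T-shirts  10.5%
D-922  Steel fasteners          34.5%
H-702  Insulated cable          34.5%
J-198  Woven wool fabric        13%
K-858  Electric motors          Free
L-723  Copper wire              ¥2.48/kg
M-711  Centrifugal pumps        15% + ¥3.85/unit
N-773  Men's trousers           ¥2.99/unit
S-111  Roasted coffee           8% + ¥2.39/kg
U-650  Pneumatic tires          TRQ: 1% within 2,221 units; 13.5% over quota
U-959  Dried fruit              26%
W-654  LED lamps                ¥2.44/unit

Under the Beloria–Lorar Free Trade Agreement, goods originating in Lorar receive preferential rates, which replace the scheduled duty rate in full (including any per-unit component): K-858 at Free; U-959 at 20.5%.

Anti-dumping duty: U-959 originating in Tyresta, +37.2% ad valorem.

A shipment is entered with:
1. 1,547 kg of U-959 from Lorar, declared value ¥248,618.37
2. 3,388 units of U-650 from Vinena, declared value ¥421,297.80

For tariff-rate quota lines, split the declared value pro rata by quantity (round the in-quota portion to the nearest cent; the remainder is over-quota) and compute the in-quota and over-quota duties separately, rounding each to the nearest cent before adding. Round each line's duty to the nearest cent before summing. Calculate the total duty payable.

Line 1 (U-959, Lorar, 1,547 kg, ¥248,618.37):
Base rate for U-959 is 26%.
Origin Lorar qualifies under the Beloria–Lorar agreement and U-959 is covered: preferential rate 20.5% applies instead.
The additional-duty order on U-959 targets Tyresta, not Lorar; it does not apply.
Duty = ¥248,618.37 × 20.5% = ¥50,966.77.
Line 2 (U-650, Vinena, 3,388 units, ¥421,297.80):
Code U-650 is under a tariff-rate quota (threshold 2,221 units). In-quota: 2,221 units at 1%; over-quota: 1,167 units at 13.5%.
Pro-rata value split: in-quota = ¥421,297.80 × 2,221/3,388 = ¥276,181.35; over-quota = ¥421,297.80 − ¥276,181.35 = ¥145,116.45.
In-quota duty = ¥276,181.35 × 1% = ¥2,761.81. Over-quota duty = ¥145,116.45 × 13.5% = ¥19,590.72.
Line duty = ¥2,761.81 + ¥19,590.72 = ¥22,352.53.
Total = ¥50,966.77 + ¥22,352.53 = ¥73,319.30.

¥73,319.30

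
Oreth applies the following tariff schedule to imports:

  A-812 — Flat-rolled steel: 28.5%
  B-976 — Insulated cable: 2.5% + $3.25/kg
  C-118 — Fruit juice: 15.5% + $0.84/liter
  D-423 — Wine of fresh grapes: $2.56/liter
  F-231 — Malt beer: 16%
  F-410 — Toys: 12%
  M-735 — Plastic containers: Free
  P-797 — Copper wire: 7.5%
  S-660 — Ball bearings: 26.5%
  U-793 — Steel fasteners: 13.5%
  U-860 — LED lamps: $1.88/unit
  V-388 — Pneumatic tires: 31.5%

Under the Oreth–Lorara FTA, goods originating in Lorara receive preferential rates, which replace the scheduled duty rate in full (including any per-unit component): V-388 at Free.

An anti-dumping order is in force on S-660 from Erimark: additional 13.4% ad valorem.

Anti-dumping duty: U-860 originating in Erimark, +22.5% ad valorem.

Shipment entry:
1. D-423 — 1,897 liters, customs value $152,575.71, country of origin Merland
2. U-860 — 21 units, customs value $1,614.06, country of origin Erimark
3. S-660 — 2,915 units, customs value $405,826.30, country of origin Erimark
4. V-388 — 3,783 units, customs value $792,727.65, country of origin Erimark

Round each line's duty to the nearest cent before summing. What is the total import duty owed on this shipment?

Line 1 (D-423, Merland, 1,897 liters, $152,575.71):
Base rate for D-423 is $2.56/liter.
Duty = 1,897 × $2.56 = $4,856.32.
Line 2 (U-860, Erimark, 21 units, $1,614.06):
Base rate for U-860 is $1.88/unit.
Additional duty on U-860 from Erimark: +22.5% ad valorem. Applied ad valorem rate = 22.5%.
Duty = $1,614.06 × 22.5% + 21 × $1.88 = $402.64.
Line 3 (S-660, Erimark, 2,915 units, $405,826.30):
Base rate for S-660 is 26.5%.
Additional duty on S-660 from Erimark: +13.4%. Applied ad valorem rate: 26.5% + 13.4% = 39.9%.
Duty = $405,826.30 × 39.9% = $161,924.69.
Line 4 (V-388, Erimark, 3,783 units, $792,727.65):
Base rate for V-388 is 31.5%.
V-388 has an FTA preferential rate, but origin Erimark is not Lorara; base rate stands.
Duty = $792,727.65 × 31.5% = $249,709.21.
Total = $4,856.32 + $402.64 + $161,924.69 + $249,709.21 = $416,892.86.

$416,892.86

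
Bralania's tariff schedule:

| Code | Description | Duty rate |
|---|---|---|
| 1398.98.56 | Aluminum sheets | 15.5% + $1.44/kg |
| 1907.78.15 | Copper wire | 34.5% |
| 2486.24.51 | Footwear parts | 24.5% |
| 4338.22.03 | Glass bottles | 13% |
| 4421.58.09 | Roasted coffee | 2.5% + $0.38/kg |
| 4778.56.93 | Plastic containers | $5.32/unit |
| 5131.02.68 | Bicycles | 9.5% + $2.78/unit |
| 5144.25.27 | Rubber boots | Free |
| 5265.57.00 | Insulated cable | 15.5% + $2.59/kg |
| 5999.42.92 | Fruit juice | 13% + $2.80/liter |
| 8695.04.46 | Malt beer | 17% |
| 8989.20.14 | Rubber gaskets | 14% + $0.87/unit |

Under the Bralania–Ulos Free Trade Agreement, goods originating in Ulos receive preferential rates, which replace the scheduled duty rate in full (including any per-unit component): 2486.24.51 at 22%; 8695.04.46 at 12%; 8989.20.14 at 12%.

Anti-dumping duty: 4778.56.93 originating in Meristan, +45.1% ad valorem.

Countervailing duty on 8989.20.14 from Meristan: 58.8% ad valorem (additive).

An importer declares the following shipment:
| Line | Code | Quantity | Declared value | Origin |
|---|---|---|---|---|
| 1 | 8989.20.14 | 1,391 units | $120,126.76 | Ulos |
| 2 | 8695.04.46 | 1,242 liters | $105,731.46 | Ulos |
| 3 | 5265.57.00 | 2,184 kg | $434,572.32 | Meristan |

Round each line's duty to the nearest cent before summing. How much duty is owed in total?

Line 1 (8989.20.14, Ulos, 1,391 units, $120,126.76):
Base rate for 8989.20.14 is 14% + $0.87/unit.
Origin Ulos qualifies under the Bralania–Ulos agreement and 8989.20.14 is covered: preferential rate 12% applies instead.
The additional-duty order on 8989.20.14 targets Meristan, not Ulos; it does not apply.
Duty = $120,126.76 × 12% = $14,415.21.
Line 2 (8695.04.46, Ulos, 1,242 liters, $105,731.46):
Base rate for 8695.04.46 is 17%.
Origin Ulos qualifies under the Bralania–Ulos agreement and 8695.04.46 is covered: preferential rate 12% applies instead.
Duty = $105,731.46 × 12% = $12,687.78.
Line 3 (5265.57.00, Meristan, 2,184 kg, $434,572.32):
Base rate for 5265.57.00 is 15.5% + $2.59/kg.
Duty = $434,572.32 × 15.5% + 2,184 × $2.59 = $73,015.27.
Total = $14,415.21 + $12,687.78 + $73,015.27 = $100,118.26.

$100,118.26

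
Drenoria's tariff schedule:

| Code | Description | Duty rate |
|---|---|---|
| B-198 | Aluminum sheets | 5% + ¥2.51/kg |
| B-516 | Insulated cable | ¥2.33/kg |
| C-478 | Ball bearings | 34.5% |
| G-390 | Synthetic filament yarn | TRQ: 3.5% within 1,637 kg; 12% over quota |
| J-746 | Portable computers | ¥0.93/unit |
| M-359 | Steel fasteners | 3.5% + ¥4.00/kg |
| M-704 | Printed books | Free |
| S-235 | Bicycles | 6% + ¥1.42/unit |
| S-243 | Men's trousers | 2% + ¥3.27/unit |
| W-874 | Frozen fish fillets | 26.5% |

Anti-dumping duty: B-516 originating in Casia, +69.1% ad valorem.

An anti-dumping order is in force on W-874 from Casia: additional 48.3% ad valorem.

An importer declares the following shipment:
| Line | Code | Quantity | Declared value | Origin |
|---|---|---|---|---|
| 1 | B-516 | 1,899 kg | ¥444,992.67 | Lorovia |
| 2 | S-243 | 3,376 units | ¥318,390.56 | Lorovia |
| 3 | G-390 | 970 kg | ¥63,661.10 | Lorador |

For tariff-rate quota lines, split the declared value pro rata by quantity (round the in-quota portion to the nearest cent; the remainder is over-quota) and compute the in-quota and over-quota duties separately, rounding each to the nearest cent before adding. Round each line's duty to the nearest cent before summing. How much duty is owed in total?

¥24,060.14

Line 1 (B-516, Lorovia, 1,899 kg, ¥444,992.67):
Base rate for B-516 is ¥2.33/kg.
The additional-duty order on B-516 targets Casia, not Lorovia; it does not apply.
Duty = 1,899 × ¥2.33 = ¥4,424.67.
Line 2 (S-243, Lorovia, 3,376 units, ¥318,390.56):
Base rate for S-243 is 2% + ¥3.27/unit.
Duty = ¥318,390.56 × 2% + 3,376 × ¥3.27 = ¥17,407.33.
Line 3 (G-390, Lorador, 970 kg, ¥63,661.10):
Code G-390 is under a tariff-rate quota (threshold 1,637 kg). Quantity 970 kg is within the quota, so the in-quota rate 3.5% applies to the full value.
Duty = ¥63,661.10 × 3.5% = ¥2,228.14.
Total = ¥4,424.67 + ¥17,407.33 + ¥2,228.14 = ¥24,060.14.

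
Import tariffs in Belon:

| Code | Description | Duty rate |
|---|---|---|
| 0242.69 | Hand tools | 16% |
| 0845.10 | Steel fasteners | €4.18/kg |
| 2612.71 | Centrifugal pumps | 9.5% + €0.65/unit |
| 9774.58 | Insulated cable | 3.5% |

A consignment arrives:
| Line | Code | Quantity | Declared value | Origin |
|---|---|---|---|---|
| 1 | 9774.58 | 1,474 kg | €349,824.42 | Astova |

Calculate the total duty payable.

€12,243.85

Line 1 (9774.58, Astova, 1,474 kg, €349,824.42):
Base rate for 9774.58 is 3.5%.
Duty = €349,824.42 × 3.5% = €12,243.85.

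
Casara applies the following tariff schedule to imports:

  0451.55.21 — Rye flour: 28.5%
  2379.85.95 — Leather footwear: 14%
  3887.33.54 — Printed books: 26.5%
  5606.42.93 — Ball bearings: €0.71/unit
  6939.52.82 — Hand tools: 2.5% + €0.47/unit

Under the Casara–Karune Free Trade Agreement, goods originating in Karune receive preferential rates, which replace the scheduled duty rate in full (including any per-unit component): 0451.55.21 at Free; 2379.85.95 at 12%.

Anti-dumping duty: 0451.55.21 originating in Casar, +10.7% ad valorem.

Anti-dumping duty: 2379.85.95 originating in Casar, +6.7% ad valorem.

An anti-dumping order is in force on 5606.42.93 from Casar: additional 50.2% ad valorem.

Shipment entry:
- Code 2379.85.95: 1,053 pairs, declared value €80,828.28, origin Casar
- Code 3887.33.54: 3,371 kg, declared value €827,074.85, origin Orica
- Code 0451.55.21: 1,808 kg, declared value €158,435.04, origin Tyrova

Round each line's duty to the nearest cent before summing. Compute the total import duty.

€281,060.28

Line 1 (2379.85.95, Casar, 1,053 pairs, €80,828.28):
Base rate for 2379.85.95 is 14%.
2379.85.95 has an FTA preferential rate, but origin Casar is not Karune; base rate stands.
Additional duty on 2379.85.95 from Casar: +6.7%. Applied ad valorem rate: 14% + 6.7% = 20.7%.
Duty = €80,828.28 × 20.7% = €16,731.45.
Line 2 (3887.33.54, Orica, 3,371 kg, €827,074.85):
Base rate for 3887.33.54 is 26.5%.
Duty = €827,074.85 × 26.5% = €219,174.84.
Line 3 (0451.55.21, Tyrova, 1,808 kg, €158,435.04):
Base rate for 0451.55.21 is 28.5%.
0451.55.21 has an FTA preferential rate, but origin Tyrova is not Karune; base rate stands.
The additional-duty order on 0451.55.21 targets Casar, not Tyrova; it does not apply.
Duty = €158,435.04 × 28.5% = €45,153.99.
Total = €16,731.45 + €219,174.84 + €45,153.99 = €281,060.28.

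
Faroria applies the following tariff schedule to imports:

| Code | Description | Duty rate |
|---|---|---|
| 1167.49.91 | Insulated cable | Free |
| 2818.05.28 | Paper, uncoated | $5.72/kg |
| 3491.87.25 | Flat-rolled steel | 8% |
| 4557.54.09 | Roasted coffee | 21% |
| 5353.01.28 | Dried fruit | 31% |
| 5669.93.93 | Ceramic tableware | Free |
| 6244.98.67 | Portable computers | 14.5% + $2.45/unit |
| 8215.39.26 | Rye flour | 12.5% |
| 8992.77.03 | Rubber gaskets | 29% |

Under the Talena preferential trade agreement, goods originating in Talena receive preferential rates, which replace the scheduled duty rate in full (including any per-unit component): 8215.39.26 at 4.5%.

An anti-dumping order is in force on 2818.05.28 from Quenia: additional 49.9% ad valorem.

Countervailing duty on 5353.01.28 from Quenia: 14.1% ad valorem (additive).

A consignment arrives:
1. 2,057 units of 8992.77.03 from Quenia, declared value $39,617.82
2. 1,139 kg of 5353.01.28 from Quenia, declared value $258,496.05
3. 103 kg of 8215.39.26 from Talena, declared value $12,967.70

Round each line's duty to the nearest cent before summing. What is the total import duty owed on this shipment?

$128,654.44

Line 1 (8992.77.03, Quenia, 2,057 units, $39,617.82):
Base rate for 8992.77.03 is 29%.
Duty = $39,617.82 × 29% = $11,489.17.
Line 2 (5353.01.28, Quenia, 1,139 kg, $258,496.05):
Base rate for 5353.01.28 is 31%.
Additional duty on 5353.01.28 from Quenia: +14.1%. Applied ad valorem rate: 31% + 14.1% = 45.1%.
Duty = $258,496.05 × 45.1% = $116,581.72.
Line 3 (8215.39.26, Talena, 103 kg, $12,967.70):
Base rate for 8215.39.26 is 12.5%.
Origin Talena qualifies under the Faroria–Talena agreement and 8215.39.26 is covered: preferential rate 4.5% applies instead.
Duty = $12,967.70 × 4.5% = $583.55.
Total = $11,489.17 + $116,581.72 + $583.55 = $128,654.44.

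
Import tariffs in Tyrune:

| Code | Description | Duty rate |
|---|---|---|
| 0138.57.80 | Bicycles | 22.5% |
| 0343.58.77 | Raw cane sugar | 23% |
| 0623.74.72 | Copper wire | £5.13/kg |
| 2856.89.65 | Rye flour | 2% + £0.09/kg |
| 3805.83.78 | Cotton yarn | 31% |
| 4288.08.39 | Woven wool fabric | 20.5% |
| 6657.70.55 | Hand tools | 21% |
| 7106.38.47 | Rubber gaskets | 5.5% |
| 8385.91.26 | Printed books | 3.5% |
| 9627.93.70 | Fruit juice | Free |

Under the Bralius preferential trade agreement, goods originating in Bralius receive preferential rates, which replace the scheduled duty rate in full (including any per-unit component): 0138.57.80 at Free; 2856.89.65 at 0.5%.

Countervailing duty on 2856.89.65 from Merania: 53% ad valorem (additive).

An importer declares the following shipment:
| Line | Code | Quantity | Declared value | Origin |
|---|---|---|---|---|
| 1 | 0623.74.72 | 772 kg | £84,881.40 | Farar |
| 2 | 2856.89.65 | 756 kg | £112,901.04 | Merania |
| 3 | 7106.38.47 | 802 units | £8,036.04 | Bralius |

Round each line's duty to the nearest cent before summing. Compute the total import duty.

Line 1 (0623.74.72, Farar, 772 kg, £84,881.40):
Base rate for 0623.74.72 is £5.13/kg.
Duty = 772 × £5.13 = £3,960.36.
Line 2 (2856.89.65, Merania, 756 kg, £112,901.04):
Base rate for 2856.89.65 is 2% + £0.09/kg.
2856.89.65 has an FTA preferential rate, but origin Merania is not Bralius; base rate stands.
Additional duty on 2856.89.65 from Merania: +53%. Applied ad valorem rate: 2% + 53% = 55%.
Duty = £112,901.04 × 55% + 756 × £0.09 = £62,163.61.
Line 3 (7106.38.47, Bralius, 802 units, £8,036.04):
Base rate for 7106.38.47 is 5.5%.
Origin Bralius is the FTA partner but 7106.38.47 is not on the preference list; base rate stands.
Duty = £8,036.04 × 5.5% = £441.98.
Total = £3,960.36 + £62,163.61 + £441.98 = £66,565.95.

£66,565.95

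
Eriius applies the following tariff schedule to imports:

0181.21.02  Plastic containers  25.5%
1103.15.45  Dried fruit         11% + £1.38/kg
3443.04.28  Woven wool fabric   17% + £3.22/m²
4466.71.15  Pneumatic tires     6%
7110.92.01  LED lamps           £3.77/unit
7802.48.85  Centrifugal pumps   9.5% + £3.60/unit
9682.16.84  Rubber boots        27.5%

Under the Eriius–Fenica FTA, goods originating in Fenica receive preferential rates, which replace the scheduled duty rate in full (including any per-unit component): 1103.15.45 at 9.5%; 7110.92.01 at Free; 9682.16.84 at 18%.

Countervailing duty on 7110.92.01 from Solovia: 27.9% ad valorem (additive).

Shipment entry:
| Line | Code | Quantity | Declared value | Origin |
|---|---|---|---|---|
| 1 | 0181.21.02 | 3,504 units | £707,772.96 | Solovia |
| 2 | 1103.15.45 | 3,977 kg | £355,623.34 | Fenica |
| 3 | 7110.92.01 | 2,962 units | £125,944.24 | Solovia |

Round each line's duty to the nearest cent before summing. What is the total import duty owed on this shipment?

£260,571.50

Line 1 (0181.21.02, Solovia, 3,504 units, £707,772.96):
Base rate for 0181.21.02 is 25.5%.
Duty = £707,772.96 × 25.5% = £180,482.10.
Line 2 (1103.15.45, Fenica, 3,977 kg, £355,623.34):
Base rate for 1103.15.45 is 11% + £1.38/kg.
Origin Fenica qualifies under the Eriius–Fenica agreement and 1103.15.45 is covered: preferential rate 9.5% applies instead.
Duty = £355,623.34 × 9.5% = £33,784.22.
Line 3 (7110.92.01, Solovia, 2,962 units, £125,944.24):
Base rate for 7110.92.01 is £3.77/unit.
7110.92.01 has an FTA preferential rate, but origin Solovia is not Fenica; base rate stands.
Additional duty on 7110.92.01 from Solovia: +27.9% ad valorem. Applied ad valorem rate = 27.9%.
Duty = £125,944.24 × 27.9% + 2,962 × £3.77 = £46,305.18.
Total = £180,482.10 + £33,784.22 + £46,305.18 = £260,571.50.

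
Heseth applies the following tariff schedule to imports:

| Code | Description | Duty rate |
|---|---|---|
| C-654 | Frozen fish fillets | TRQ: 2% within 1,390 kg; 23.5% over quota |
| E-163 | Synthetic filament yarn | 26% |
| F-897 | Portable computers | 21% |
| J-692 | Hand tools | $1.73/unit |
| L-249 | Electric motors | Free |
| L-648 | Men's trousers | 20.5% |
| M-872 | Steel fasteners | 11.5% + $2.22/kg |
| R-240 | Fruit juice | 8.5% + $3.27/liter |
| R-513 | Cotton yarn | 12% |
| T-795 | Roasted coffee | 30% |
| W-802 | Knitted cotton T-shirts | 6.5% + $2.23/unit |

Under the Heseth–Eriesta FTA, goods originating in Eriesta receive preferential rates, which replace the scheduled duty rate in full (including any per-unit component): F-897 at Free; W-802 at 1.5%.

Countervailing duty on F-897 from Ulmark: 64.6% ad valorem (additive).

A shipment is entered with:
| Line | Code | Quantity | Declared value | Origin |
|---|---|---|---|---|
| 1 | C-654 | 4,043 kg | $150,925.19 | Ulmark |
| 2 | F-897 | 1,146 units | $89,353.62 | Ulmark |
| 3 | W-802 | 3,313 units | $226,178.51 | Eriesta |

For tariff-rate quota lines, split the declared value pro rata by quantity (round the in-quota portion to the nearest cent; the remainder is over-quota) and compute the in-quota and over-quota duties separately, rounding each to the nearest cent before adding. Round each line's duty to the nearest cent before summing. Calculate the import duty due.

Line 1 (C-654, Ulmark, 4,043 kg, $150,925.19):
Code C-654 is under a tariff-rate quota (threshold 1,390 kg). In-quota: 1,390 kg at 2%; over-quota: 2,653 kg at 23.5%.
Pro-rata value split: in-quota = $150,925.19 × 1,390/4,043 = $51,888.70; over-quota = $150,925.19 − $51,888.70 = $99,036.49.
In-quota duty = $51,888.70 × 2% = $1,037.77. Over-quota duty = $99,036.49 × 23.5% = $23,273.58.
Line duty = $1,037.77 + $23,273.58 = $24,311.35.
Line 2 (F-897, Ulmark, 1,146 units, $89,353.62):
Base rate for F-897 is 21%.
F-897 has an FTA preferential rate, but origin Ulmark is not Eriesta; base rate stands.
Additional duty on F-897 from Ulmark: +64.6%. Applied ad valorem rate: 21% + 64.6% = 85.6%.
Duty = $89,353.62 × 85.6% = $76,486.70.
Line 3 (W-802, Eriesta, 3,313 units, $226,178.51):
Base rate for W-802 is 6.5% + $2.23/unit.
Origin Eriesta qualifies under the Heseth–Eriesta agreement and W-802 is covered: preferential rate 1.5% applies instead.
Duty = $226,178.51 × 1.5% = $3,392.68.
Total = $24,311.35 + $76,486.70 + $3,392.68 = $104,190.73.

$104,190.73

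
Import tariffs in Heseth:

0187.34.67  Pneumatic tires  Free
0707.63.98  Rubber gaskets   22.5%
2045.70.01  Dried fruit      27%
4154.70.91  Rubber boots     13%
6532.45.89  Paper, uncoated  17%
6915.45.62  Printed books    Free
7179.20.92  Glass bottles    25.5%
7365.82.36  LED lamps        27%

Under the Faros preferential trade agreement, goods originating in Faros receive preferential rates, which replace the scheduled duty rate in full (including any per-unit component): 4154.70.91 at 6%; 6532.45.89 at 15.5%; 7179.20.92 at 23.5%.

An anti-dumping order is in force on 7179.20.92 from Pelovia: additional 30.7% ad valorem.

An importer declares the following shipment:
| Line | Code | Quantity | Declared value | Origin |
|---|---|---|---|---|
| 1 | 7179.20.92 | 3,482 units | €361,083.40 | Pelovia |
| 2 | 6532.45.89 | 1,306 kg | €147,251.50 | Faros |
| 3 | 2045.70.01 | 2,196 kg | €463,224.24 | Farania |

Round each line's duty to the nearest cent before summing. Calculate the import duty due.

€350,823.39

Line 1 (7179.20.92, Pelovia, 3,482 units, €361,083.40):
Base rate for 7179.20.92 is 25.5%.
7179.20.92 has an FTA preferential rate, but origin Pelovia is not Faros; base rate stands.
Additional duty on 7179.20.92 from Pelovia: +30.7%. Applied ad valorem rate: 25.5% + 30.7% = 56.2%.
Duty = €361,083.40 × 56.2% = €202,928.87.
Line 2 (6532.45.89, Faros, 1,306 kg, €147,251.50):
Base rate for 6532.45.89 is 17%.
Origin Faros qualifies under the Heseth–Faros agreement and 6532.45.89 is covered: preferential rate 15.5% applies instead.
Duty = €147,251.50 × 15.5% = €22,823.98.
Line 3 (2045.70.01, Farania, 2,196 kg, €463,224.24):
Base rate for 2045.70.01 is 27%.
Duty = €463,224.24 × 27% = €125,070.54.
Total = €202,928.87 + €22,823.98 + €125,070.54 = €350,823.39.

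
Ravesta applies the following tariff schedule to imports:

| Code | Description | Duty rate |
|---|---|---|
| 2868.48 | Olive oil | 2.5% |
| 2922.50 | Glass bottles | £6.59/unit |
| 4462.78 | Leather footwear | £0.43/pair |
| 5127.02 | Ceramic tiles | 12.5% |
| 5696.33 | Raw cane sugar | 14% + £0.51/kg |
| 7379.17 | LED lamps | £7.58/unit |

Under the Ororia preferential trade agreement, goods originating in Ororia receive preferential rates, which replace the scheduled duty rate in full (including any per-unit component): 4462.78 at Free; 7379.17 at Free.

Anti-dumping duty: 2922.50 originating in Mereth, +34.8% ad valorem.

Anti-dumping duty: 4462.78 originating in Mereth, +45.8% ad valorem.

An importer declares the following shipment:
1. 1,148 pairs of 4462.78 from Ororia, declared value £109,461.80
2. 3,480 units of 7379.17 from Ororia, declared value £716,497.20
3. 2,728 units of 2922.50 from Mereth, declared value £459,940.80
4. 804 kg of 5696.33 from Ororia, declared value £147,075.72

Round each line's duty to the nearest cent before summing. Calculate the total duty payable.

£199,037.56

Line 1 (4462.78, Ororia, 1,148 pairs, £109,461.80):
Base rate for 4462.78 is £0.43/pair.
Origin Ororia qualifies under the Ravesta–Ororia agreement and 4462.78 is covered: preferential rate Free applies instead.
The additional-duty order on 4462.78 targets Mereth, not Ororia; it does not apply.
Duty = £109,461.80 × 0% = £0.00.
Line 2 (7379.17, Ororia, 3,480 units, £716,497.20):
Base rate for 7379.17 is £7.58/unit.
Origin Ororia qualifies under the Ravesta–Ororia agreement and 7379.17 is covered: preferential rate Free applies instead.
Duty = £716,497.20 × 0% = £0.00.
Line 3 (2922.50, Mereth, 2,728 units, £459,940.80):
Base rate for 2922.50 is £6.59/unit.
Additional duty on 2922.50 from Mereth: +34.8% ad valorem. Applied ad valorem rate = 34.8%.
Duty = £459,940.80 × 34.8% + 2,728 × £6.59 = £178,036.92.
Line 4 (5696.33, Ororia, 804 kg, £147,075.72):
Base rate for 5696.33 is 14% + £0.51/kg.
Origin Ororia is the FTA partner but 5696.33 is not on the preference list; base rate stands.
Duty = £147,075.72 × 14% + 804 × £0.51 = £21,000.64.
Total = £0.00 + £0.00 + £178,036.92 + £21,000.64 = £199,037.56.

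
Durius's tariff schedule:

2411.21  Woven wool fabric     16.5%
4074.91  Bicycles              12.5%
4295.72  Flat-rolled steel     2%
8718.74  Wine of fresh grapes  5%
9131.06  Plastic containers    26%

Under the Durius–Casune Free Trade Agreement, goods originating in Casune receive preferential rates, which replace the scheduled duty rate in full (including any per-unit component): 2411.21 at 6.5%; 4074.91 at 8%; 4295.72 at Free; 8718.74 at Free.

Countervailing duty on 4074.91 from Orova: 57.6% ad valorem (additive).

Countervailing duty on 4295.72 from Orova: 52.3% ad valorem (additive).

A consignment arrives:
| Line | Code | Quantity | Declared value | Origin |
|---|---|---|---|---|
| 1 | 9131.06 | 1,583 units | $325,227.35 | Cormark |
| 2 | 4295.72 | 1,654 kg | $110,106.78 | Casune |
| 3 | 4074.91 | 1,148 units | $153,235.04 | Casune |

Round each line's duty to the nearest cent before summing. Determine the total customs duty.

Line 1 (9131.06, Cormark, 1,583 units, $325,227.35):
Base rate for 9131.06 is 26%.
Duty = $325,227.35 × 26% = $84,559.11.
Line 2 (4295.72, Casune, 1,654 kg, $110,106.78):
Base rate for 4295.72 is 2%.
Origin Casune qualifies under the Durius–Casune agreement and 4295.72 is covered: preferential rate Free applies instead.
The additional-duty order on 4295.72 targets Orova, not Casune; it does not apply.
Duty = $110,106.78 × 0% = $0.00.
Line 3 (4074.91, Casune, 1,148 units, $153,235.04):
Base rate for 4074.91 is 12.5%.
Origin Casune qualifies under the Durius–Casune agreement and 4074.91 is covered: preferential rate 8% applies instead.
The additional-duty order on 4074.91 targets Orova, not Casune; it does not apply.
Duty = $153,235.04 × 8% = $12,258.80.
Total = $84,559.11 + $0.00 + $12,258.80 = $96,817.91.

$96,817.91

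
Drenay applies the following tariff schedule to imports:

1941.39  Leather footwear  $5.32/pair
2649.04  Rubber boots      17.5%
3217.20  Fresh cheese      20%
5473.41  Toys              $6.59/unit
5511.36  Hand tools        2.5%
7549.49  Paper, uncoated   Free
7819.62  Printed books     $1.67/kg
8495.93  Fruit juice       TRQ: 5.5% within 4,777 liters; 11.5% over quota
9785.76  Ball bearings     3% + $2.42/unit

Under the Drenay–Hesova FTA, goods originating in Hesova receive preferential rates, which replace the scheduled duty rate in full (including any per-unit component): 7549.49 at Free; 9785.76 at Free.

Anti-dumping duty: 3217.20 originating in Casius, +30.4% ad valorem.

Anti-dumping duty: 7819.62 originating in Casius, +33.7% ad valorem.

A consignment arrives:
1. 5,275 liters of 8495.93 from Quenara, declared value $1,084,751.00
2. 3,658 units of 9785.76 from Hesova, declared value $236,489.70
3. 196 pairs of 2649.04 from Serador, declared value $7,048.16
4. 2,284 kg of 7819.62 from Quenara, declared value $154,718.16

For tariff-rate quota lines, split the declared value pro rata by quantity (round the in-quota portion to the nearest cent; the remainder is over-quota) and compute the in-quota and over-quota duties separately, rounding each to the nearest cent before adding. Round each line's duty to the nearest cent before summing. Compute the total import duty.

$70,853.54

Line 1 (8495.93, Quenara, 5,275 liters, $1,084,751.00):
Code 8495.93 is under a tariff-rate quota (threshold 4,777 liters). In-quota: 4,777 liters at 5.5%; over-quota: 498 liters at 11.5%.
Pro-rata value split: in-quota = $1,084,751.00 × 4,777/5,275 = $982,342.28; over-quota = $1,084,751.00 − $982,342.28 = $102,408.72.
In-quota duty = $982,342.28 × 5.5% = $54,028.83. Over-quota duty = $102,408.72 × 11.5% = $11,777.00.
Line duty = $54,028.83 + $11,777.00 = $65,805.83.
Line 2 (9785.76, Hesova, 3,658 units, $236,489.70):
Base rate for 9785.76 is 3% + $2.42/unit.
Origin Hesova qualifies under the Drenay–Hesova agreement and 9785.76 is covered: preferential rate Free applies instead.
Duty = $236,489.70 × 0% = $0.00.
Line 3 (2649.04, Serador, 196 pairs, $7,048.16):
Base rate for 2649.04 is 17.5%.
Duty = $7,048.16 × 17.5% = $1,233.43.
Line 4 (7819.62, Quenara, 2,284 kg, $154,718.16):
Base rate for 7819.62 is $1.67/kg.
The additional-duty order on 7819.62 targets Casius, not Quenara; it does not apply.
Duty = 2,284 × $1.67 = $3,814.28.
Total = $65,805.83 + $0.00 + $1,233.43 + $3,814.28 = $70,853.54.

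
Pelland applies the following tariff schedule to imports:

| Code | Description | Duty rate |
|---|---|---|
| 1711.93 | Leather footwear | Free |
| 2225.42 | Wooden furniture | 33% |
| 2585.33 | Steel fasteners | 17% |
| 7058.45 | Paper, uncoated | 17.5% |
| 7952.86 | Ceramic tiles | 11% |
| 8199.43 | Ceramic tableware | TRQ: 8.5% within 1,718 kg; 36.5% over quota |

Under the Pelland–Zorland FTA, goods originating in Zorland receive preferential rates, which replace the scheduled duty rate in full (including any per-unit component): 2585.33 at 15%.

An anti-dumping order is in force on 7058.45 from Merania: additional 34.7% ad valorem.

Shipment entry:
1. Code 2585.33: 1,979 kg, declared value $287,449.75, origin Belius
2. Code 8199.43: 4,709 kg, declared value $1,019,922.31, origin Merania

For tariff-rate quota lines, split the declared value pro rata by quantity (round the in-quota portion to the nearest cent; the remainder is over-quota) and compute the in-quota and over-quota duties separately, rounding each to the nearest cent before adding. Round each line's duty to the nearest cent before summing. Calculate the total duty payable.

$316,949.65

Line 1 (2585.33, Belius, 1,979 kg, $287,449.75):
Base rate for 2585.33 is 17%.
2585.33 has an FTA preferential rate, but origin Belius is not Zorland; base rate stands.
Duty = $287,449.75 × 17% = $48,866.46.
Line 2 (8199.43, Merania, 4,709 kg, $1,019,922.31):
Code 8199.43 is under a tariff-rate quota (threshold 1,718 kg). In-quota: 1,718 kg at 8.5%; over-quota: 2,991 kg at 36.5%.
Pro-rata value split: in-quota = $1,019,922.31 × 1,718/4,709 = $372,101.62; over-quota = $1,019,922.31 − $372,101.62 = $647,820.69.
In-quota duty = $372,101.62 × 8.5% = $31,628.64. Over-quota duty = $647,820.69 × 36.5% = $236,454.55.
Line duty = $31,628.64 + $236,454.55 = $268,083.19.
Total = $48,866.46 + $268,083.19 = $316,949.65.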